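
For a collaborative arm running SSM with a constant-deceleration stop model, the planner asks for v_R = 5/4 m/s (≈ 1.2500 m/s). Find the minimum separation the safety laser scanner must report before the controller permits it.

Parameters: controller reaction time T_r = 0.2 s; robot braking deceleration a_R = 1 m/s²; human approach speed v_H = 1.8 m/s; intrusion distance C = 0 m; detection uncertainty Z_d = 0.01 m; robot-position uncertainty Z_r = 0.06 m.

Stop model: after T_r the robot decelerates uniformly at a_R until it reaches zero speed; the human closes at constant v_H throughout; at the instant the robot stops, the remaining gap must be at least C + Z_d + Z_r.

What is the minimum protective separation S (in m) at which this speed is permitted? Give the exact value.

braking lasts T_s = (5/4)/1 = 1.2500 s
robot covers v_R·T_r = 1.2500·0.2000 = 0.2500 m before braking
robot covers 1.2500·1.2500 − ½·1.0000·1.2500² = 0.7812 m while stopping
human over T_r+T_s: 1.8000·(0.2000+1.2500) = 2.6100 m
margins: 0.0000+0.0100+0.0600 = 0.0700 m
S_min ≈ 0.2500+0.7812+2.6100+0.0700  ⇒  S_min = 2969/800 m

S_min = 2969/800 m = 3.7113 m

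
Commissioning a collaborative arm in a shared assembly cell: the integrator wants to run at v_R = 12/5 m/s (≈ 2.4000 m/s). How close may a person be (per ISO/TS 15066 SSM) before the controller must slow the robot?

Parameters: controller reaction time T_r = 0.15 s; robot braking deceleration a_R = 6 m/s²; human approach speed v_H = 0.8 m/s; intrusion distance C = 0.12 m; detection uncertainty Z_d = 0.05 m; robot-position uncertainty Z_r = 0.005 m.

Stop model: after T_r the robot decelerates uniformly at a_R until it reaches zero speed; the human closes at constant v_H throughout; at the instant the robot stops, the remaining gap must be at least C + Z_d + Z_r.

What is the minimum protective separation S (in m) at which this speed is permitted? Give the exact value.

S_min = 291/200 m = 1.4550 m

braking lasts T_s = (12/5)/6 = 0.4000 s
reaction-phase robot travel = 2.4000·0.1500 = 0.3600 m
braking distance = 2.4000²/(2·6.0000) = 0.4800 m
human closes 0.8000·0.5500 = 0.4400 m
C+Z_d+Z_r = 0.1200+0.0500+0.0050 = 0.1750 m
S_min ≈ 0.3600+0.4800+0.4400+0.1750  ⇒  S_min = 291/200 m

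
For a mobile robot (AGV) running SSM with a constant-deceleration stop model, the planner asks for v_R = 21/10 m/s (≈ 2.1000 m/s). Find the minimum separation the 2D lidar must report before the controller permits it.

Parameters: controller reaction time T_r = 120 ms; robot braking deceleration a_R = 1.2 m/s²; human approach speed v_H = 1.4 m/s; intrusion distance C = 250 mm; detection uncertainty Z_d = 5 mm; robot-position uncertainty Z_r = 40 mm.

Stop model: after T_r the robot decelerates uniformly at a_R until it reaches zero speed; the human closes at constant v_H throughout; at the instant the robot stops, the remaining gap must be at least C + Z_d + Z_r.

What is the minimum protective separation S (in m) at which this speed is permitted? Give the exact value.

S_min = 2001/400 m = 5.0025 m

braking lasts T_s = (21/10)/(6/5) = 1.7500 s
robot in T_r: 2.1000·0.1200 = 0.2520 m
braking distance = 2.1000²/(2·1.2000) = 1.8375 m
person approaches 1.4000·(0.1200+1.7500) = 2.6180 m
margins: 0.2500+0.0050+0.0400 = 0.2950 m
S_min ≈ 0.2520+1.8375+2.6180+0.2950  ⇒  S_min = 2001/400 m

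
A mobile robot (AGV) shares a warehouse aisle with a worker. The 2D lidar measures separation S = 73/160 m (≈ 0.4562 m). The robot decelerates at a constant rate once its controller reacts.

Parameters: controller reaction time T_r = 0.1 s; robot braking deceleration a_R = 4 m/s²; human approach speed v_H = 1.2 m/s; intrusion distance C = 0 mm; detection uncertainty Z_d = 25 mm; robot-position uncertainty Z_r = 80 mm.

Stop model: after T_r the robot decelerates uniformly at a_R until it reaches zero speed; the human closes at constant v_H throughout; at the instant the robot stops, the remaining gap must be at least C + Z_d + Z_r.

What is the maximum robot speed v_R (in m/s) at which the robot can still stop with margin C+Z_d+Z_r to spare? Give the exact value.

v_R_max = 1/2 m/s = 0.5000 m/s

collect terms ⇒ (1/8)·v_R² + (2/5)·v_R + (-37/160) = 0
  disc = (2/5)² − 4·(1/8)·(-37/160) = 441/1600 ; √disc = 21/40
  v_R = (−(2/5) + 21/40) / (2·(1/8)) = 1/2 m/s
check:
braking lasts T_s = (1/2)/4 = 0.1250 s
robot in T_r: 0.5000·0.1000 = 0.0500 m
robot covers 0.5000·0.1250 − ½·4.0000·0.1250² = 0.0312 m while stopping
human closes 1.2000·0.2250 = 0.2700 m
C+Z_d+Z_r = 0.0000+0.0250+0.0800 = 0.1050 m
sum ≈ 0.0500+0.0312+0.2700+0.1050 ≈ 0.4562 m = S ✓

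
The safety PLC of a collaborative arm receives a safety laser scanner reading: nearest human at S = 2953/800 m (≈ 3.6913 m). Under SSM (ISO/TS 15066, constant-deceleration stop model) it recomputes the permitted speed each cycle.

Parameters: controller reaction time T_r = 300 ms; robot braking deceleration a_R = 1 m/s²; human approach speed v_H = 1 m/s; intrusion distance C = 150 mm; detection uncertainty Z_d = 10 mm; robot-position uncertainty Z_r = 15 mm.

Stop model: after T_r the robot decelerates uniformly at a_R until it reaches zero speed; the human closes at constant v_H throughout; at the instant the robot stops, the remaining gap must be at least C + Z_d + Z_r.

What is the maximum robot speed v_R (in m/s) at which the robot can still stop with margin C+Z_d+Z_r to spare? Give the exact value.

at the boundary: (1/2)·v² + (13/10)·v + (-2573/800) = 0
  disc = (13/10)² − 4·(1/2)·(-2573/800) = 3249/400 ; √disc = 57/20
  v_R = (−(13/10) + 57/20) / (2·(1/2)) = 31/20 m/s
check:
T_s = v_R/a_R = (31/20)/1 = 1.5500 s
robot in T_r: 1.5500·0.3000 = 0.4650 m
braking distance = 1.5500²/(2·1.0000) = 1.2012 m
human closes 1.0000·1.8500 = 1.8500 m
residual clearance needed = 0.1500+0.0100+0.0150 = 0.1750 m
sum ≈ 0.4650+1.2012+1.8500+0.1750 ≈ 3.6913 m = S ✓

v_R_max = 31/20 m/s = 1.5500 m/s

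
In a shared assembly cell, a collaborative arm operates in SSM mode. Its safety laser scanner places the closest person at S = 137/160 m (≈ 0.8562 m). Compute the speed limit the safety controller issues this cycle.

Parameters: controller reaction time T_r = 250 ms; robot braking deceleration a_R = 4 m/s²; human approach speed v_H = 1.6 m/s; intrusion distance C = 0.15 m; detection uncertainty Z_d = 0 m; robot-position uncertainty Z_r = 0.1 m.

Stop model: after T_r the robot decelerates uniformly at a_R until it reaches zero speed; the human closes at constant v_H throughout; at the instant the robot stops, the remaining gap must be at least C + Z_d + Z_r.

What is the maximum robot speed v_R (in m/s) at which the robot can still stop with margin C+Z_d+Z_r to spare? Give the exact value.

collect terms ⇒ (1/8)·v_R² + (13/20)·v_R + (-33/160) = 0
  disc = (13/20)² − 4·(1/8)·(-33/160) = 841/1600 ; √disc = 29/40
  v_R = (−(13/20) + 29/40) / (2·(1/8)) = 3/10 m/s
check:
T_s = v_R/a_R = (3/10)/4 = 0.0750 s
robot in T_r: 0.3000·0.2500 = 0.0750 m
robot under decel: 0.3000²/(2·4.0000) = 0.0112 m
person approaches 1.6000·(0.2500+0.0750) = 0.5200 m
C+Z_d+Z_r = 0.1500+0.0000+0.1000 = 0.2500 m
sum ≈ 0.0750+0.0112+0.5200+0.2500 ≈ 0.8562 m = S ✓

v_R_max = 3/10 m/s = 0.3000 m/s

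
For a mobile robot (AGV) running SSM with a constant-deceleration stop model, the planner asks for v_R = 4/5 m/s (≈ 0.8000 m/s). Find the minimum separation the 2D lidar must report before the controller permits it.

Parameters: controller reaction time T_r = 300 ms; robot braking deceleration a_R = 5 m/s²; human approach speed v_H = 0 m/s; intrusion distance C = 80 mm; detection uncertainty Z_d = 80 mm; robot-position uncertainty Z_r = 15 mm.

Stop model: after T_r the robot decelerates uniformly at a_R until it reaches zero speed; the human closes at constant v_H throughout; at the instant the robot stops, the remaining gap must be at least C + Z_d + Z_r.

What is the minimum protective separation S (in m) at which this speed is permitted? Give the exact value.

S_min = 479/1000 m = 0.4790 m

T_s = v_R/a_R = (4/5)/5 = 0.1600 s
robot covers v_R·T_r = 0.8000·0.3000 = 0.2400 m before braking
robot under decel: 0.8000²/(2·5.0000) = 0.0640 m
human closes 0.0000·0.4600 = 0.0000 m
residual clearance needed = 0.0800+0.0800+0.0150 = 0.1750 m
S_min ≈ 0.2400+0.0640+0.0000+0.1750  ⇒  S_min = 479/1000 m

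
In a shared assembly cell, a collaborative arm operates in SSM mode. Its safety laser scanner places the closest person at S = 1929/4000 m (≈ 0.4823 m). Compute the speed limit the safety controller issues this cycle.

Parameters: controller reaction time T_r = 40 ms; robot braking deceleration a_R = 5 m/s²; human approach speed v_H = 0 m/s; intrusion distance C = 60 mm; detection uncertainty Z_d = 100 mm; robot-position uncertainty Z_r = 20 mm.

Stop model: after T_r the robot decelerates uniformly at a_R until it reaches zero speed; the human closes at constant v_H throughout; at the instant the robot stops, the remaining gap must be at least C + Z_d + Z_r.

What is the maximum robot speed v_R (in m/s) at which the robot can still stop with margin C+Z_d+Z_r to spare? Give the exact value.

quadratic (1/10)·v² + (1/25)·v + (-1209/4000) = 0
  disc = (1/25)² − 4·(1/10)·(-1209/4000) = 49/400 ; √disc = 7/20
  v_R = (−(1/25) + 7/20) / (2·(1/10)) = 31/20 m/s
check:
stop time T_s = (31/20)/5 = 0.3100 s
robot in T_r: 1.5500·0.0400 = 0.0620 m
braking distance = 1.5500²/(2·5.0000) = 0.2402 m
human over T_r+T_s: 0.0000·(0.0400+0.3100) = 0.0000 m
residual clearance needed = 0.0600+0.1000+0.0200 = 0.1800 m
sum ≈ 0.0620+0.2402+0.0000+0.1800 ≈ 0.4823 m = S ✓

v_R_max = 31/20 m/s = 1.5500 m/s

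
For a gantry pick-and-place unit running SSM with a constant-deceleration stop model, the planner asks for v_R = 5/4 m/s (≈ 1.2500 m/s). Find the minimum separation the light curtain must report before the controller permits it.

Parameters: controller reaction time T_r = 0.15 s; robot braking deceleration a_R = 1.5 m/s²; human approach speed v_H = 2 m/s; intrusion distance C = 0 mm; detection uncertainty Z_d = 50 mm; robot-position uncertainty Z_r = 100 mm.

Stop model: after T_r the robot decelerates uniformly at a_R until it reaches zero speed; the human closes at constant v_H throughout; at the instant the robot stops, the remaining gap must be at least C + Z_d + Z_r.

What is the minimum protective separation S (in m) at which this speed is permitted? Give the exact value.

S_min = 113/40 m = 2.8250 m

T_s = v_R/a_R = (5/4)/(3/2) = 0.8333 s
robot in T_r: 1.2500·0.1500 = 0.1875 m
robot covers 1.2500·0.8333 − ½·1.5000·0.8333² = 0.5208 m while stopping
human over T_r+T_s: 2.0000·(0.1500+0.8333) = 1.9667 m
C+Z_d+Z_r = 0.0000+0.0500+0.1000 = 0.1500 m
S_min ≈ 0.1875+0.5208+1.9667+0.1500  ⇒  S_min = 113/40 m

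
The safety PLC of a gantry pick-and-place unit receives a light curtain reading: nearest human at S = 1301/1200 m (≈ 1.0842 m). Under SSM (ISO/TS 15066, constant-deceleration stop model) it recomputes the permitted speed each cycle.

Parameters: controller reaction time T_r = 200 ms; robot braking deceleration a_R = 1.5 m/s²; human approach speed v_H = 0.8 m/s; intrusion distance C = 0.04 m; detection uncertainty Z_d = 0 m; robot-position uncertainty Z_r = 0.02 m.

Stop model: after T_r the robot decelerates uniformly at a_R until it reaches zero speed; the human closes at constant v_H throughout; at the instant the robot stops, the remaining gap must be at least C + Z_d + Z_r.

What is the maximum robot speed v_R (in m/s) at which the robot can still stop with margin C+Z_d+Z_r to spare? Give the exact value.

v_R_max = 17/20 m/s = 0.8500 m/s

at the boundary: (1/3)·v² + (11/15)·v + (-1037/1200) = 0
  disc = (11/15)² − 4·(1/3)·(-1037/1200) = 169/100 ; √disc = 13/10
  v_R = (−(11/15) + 13/10) / (2·(1/3)) = 17/20 m/s
check:
T_s = v_R/a_R = (17/20)/(3/2) = 0.5667 s
robot in T_r: 0.8500·0.2000 = 0.1700 m
robot under decel: 0.8500²/(2·1.5000) = 0.2408 m
person approaches 0.8000·(0.2000+0.5667) = 0.6133 m
margins: 0.0400+0.0000+0.0200 = 0.0600 m
sum ≈ 0.1700+0.2408+0.6133+0.0600 ≈ 1.0842 m = S ✓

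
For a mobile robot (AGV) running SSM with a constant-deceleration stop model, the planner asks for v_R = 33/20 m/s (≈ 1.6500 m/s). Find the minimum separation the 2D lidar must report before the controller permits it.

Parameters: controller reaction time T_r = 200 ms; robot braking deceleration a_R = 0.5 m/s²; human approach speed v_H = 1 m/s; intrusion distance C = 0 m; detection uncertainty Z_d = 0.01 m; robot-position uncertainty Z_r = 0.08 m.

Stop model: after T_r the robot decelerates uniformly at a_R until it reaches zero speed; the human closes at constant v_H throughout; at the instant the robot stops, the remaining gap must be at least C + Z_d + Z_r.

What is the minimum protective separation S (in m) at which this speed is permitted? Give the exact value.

S_min = 2657/400 m = 6.6425 m

braking lasts T_s = (33/20)/(1/2) = 3.3000 s
robot in T_r: 1.6500·0.2000 = 0.3300 m
braking distance = 1.6500²/(2·0.5000) = 2.7225 m
human over T_r+T_s: 1.0000·(0.2000+3.3000) = 3.5000 m
residual clearance needed = 0.0000+0.0100+0.0800 = 0.0900 m
S_min ≈ 0.3300+2.7225+3.5000+0.0900  ⇒  S_min = 2657/400 m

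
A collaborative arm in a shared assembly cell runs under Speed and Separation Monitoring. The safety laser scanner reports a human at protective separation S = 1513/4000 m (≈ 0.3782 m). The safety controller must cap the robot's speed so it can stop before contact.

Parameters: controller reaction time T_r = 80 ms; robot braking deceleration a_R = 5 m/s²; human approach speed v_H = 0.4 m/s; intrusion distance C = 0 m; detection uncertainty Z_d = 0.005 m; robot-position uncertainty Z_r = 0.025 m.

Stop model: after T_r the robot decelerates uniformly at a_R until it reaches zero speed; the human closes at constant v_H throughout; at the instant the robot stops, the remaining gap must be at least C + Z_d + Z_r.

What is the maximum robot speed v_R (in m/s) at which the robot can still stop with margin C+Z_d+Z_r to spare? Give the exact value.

at the boundary: (1/10)·v² + (4/25)·v + (-253/800) = 0
  disc = (4/25)² − 4·(1/10)·(-253/800) = 1521/10000 ; √disc = 39/100
  v_R = (−(4/25) + 39/100) / (2·(1/10)) = 23/20 m/s
check:
braking lasts T_s = (23/20)/5 = 0.2300 s
reaction-phase robot travel = 1.1500·0.0800 = 0.0920 m
braking distance = 1.1500²/(2·5.0000) = 0.1323 m
person approaches 0.4000·(0.0800+0.2300) = 0.1240 m
C+Z_d+Z_r = 0.0000+0.0050+0.0250 = 0.0300 m
sum ≈ 0.0920+0.1323+0.1240+0.0300 ≈ 0.3782 m = S ✓

v_R_max = 23/20 m/s = 1.1500 m/s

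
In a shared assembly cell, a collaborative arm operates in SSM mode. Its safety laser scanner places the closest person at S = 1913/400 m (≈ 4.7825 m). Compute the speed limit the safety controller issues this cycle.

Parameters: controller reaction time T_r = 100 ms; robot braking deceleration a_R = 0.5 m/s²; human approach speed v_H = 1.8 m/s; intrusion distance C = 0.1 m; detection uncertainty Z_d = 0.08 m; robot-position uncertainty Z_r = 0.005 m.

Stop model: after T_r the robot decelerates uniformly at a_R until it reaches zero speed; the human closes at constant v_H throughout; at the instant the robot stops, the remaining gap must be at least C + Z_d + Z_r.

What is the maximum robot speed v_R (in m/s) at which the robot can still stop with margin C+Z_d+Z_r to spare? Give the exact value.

at the boundary: (1)·v² + (37/10)·v + (-1767/400) = 0
  disc = (37/10)² − 4·(1)·(-1767/400) = 784/25 ; √disc = 28/5
  v_R = (−(37/10) + 28/5) / (2·(1)) = 19/20 m/s
check:
T_s = v_R/a_R = (19/20)/(1/2) = 1.9000 s
reaction-phase robot travel = 0.9500·0.1000 = 0.0950 m
robot under decel: 0.9500²/(2·0.5000) = 0.9025 m
human closes 1.8000·2.0000 = 3.6000 m
residual clearance needed = 0.1000+0.0800+0.0050 = 0.1850 m
sum ≈ 0.0950+0.9025+3.6000+0.1850 ≈ 4.7825 m = S ✓

v_R_max = 19/20 m/s = 0.9500 m/s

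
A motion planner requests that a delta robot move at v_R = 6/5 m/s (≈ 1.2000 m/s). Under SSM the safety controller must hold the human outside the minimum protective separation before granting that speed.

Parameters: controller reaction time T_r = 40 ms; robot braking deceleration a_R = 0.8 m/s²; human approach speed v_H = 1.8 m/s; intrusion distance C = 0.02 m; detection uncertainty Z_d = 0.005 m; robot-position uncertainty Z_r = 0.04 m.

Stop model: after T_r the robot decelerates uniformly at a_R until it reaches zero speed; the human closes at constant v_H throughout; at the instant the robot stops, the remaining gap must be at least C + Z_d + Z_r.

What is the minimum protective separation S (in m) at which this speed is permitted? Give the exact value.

T_s = v_R/a_R = (6/5)/(4/5) = 1.5000 s
reaction-phase robot travel = 1.2000·0.0400 = 0.0480 m
braking distance = 1.2000²/(2·0.8000) = 0.9000 m
human closes 1.8000·1.5400 = 2.7720 m
residual clearance needed = 0.0200+0.0050+0.0400 = 0.0650 m
S_min ≈ 0.0480+0.9000+2.7720+0.0650  ⇒  S_min = 757/200 m

S_min = 757/200 m = 3.7850 m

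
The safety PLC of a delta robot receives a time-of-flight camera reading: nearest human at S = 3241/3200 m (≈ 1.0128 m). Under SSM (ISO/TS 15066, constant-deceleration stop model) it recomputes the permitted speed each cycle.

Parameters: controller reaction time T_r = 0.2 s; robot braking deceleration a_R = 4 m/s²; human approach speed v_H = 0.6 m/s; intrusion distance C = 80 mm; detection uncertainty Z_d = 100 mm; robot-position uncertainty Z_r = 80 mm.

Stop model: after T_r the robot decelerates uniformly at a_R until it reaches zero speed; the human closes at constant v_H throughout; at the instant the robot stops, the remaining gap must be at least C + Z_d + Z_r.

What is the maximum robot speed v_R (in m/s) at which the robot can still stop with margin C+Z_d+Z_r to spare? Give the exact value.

at the boundary: (1/8)·v² + (7/20)·v + (-81/128) = 0
  disc = (7/20)² − 4·(1/8)·(-81/128) = 2809/6400 ; √disc = 53/80
  v_R = (−(7/20) + 53/80) / (2·(1/8)) = 5/4 m/s
check:
stop time T_s = (5/4)/4 = 0.3125 s
robot covers v_R·T_r = 1.2500·0.2000 = 0.2500 m before braking
braking distance = 1.2500²/(2·4.0000) = 0.1953 m
human closes 0.6000·0.5125 = 0.3075 m
C+Z_d+Z_r = 0.0800+0.1000+0.0800 = 0.2600 m
sum ≈ 0.2500+0.1953+0.3075+0.2600 ≈ 1.0128 m = S ✓

v_R_max = 5/4 m/s = 1.2500 m/s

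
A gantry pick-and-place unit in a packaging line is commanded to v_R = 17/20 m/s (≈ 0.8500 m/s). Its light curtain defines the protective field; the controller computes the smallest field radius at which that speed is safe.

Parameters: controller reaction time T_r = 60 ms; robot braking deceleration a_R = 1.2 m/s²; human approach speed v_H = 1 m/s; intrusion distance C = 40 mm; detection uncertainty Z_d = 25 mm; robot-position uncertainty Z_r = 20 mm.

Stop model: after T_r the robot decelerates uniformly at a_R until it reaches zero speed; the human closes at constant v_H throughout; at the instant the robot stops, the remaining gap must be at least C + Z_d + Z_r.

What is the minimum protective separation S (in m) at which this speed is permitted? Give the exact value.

S_min = 9643/8000 m = 1.2054 m

stop time T_s = (17/20)/(6/5) = 0.7083 s
reaction-phase robot travel = 0.8500·0.0600 = 0.0510 m
robot under decel: 0.8500²/(2·1.2000) = 0.3010 m
human closes 1.0000·0.7683 = 0.7683 m
residual clearance needed = 0.0400+0.0250+0.0200 = 0.0850 m
S_min ≈ 0.0510+0.3010+0.7683+0.0850  ⇒  S_min = 9643/8000 m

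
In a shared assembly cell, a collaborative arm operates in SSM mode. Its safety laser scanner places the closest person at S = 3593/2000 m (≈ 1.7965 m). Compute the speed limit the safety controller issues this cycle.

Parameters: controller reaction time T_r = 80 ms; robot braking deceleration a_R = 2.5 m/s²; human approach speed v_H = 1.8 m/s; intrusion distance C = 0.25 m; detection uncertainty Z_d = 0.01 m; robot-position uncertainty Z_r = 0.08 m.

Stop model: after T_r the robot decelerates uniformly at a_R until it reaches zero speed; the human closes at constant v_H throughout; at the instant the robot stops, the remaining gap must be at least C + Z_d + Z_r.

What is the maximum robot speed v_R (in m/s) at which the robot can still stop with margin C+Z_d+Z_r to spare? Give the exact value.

v_R_max = 5/4 m/s = 1.2500 m/s

collect terms ⇒ (1/5)·v_R² + (4/5)·v_R + (-21/16) = 0
  disc = (4/5)² − 4·(1/5)·(-21/16) = 169/100 ; √disc = 13/10
  v_R = (−(4/5) + 13/10) / (2·(1/5)) = 5/4 m/s
check:
stop time T_s = (5/4)/(5/2) = 0.5000 s
robot in T_r: 1.2500·0.0800 = 0.1000 m
robot under decel: 1.2500²/(2·2.5000) = 0.3125 m
person approaches 1.8000·(0.0800+0.5000) = 1.0440 m
C+Z_d+Z_r = 0.2500+0.0100+0.0800 = 0.3400 m
sum ≈ 0.1000+0.3125+1.0440+0.3400 ≈ 1.7965 m = S ✓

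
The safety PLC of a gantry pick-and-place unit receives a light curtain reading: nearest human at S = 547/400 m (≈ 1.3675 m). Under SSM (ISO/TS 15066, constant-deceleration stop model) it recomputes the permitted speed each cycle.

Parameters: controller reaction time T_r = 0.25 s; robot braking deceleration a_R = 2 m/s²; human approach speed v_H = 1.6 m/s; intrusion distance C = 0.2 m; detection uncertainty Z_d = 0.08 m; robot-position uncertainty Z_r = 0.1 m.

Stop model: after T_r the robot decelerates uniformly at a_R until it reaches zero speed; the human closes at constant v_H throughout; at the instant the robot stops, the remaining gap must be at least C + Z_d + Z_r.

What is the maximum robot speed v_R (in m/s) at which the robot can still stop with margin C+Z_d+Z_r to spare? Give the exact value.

collect terms ⇒ (1/4)·v_R² + (21/20)·v_R + (-47/80) = 0
  disc = (21/20)² − 4·(1/4)·(-47/80) = 169/100 ; √disc = 13/10
  v_R = (−(21/20) + 13/10) / (2·(1/4)) = 1/2 m/s
check:
T_s = v_R/a_R = (1/2)/2 = 0.2500 s
robot covers v_R·T_r = 0.5000·0.2500 = 0.1250 m before braking
braking distance = 0.5000²/(2·2.0000) = 0.0625 m
person approaches 1.6000·(0.2500+0.2500) = 0.8000 m
margins: 0.2000+0.0800+0.1000 = 0.3800 m
sum ≈ 0.1250+0.0625+0.8000+0.3800 ≈ 1.3675 m = S ✓

v_R_max = 1/2 m/s = 0.5000 m/s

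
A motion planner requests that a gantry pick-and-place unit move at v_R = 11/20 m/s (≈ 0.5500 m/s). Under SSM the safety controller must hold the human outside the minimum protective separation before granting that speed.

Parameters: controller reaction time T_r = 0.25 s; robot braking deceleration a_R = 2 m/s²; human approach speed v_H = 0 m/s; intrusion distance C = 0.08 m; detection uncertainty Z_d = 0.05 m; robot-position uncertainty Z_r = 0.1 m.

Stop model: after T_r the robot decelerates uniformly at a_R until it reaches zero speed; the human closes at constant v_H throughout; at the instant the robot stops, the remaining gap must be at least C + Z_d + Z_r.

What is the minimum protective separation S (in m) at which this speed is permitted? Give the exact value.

braking lasts T_s = (11/20)/2 = 0.2750 s
robot in T_r: 0.5500·0.2500 = 0.1375 m
braking distance = 0.5500²/(2·2.0000) = 0.0756 m
human over T_r+T_s: 0.0000·(0.2500+0.2750) = 0.0000 m
C+Z_d+Z_r = 0.0800+0.0500+0.1000 = 0.2300 m
S_min ≈ 0.1375+0.0756+0.0000+0.2300  ⇒  S_min = 709/1600 m

S_min = 709/1600 m = 0.4431 m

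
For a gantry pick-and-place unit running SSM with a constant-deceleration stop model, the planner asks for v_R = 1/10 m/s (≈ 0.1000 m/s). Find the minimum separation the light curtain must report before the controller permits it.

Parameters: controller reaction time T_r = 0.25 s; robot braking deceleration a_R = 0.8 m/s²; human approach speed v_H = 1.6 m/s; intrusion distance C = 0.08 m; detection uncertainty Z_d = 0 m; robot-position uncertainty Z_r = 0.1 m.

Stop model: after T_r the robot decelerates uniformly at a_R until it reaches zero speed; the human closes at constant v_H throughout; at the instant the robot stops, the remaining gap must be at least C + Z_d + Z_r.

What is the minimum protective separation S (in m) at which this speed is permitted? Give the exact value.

S_min = 649/800 m = 0.8113 m

braking lasts T_s = (1/10)/(4/5) = 0.1250 s
reaction-phase robot travel = 0.1000·0.2500 = 0.0250 m
robot covers 0.1000·0.1250 − ½·0.8000·0.1250² = 0.0063 m while stopping
human over T_r+T_s: 1.6000·(0.2500+0.1250) = 0.6000 m
C+Z_d+Z_r = 0.0800+0.0000+0.1000 = 0.1800 m
S_min ≈ 0.0250+0.0063+0.6000+0.1800  ⇒  S_min = 649/800 m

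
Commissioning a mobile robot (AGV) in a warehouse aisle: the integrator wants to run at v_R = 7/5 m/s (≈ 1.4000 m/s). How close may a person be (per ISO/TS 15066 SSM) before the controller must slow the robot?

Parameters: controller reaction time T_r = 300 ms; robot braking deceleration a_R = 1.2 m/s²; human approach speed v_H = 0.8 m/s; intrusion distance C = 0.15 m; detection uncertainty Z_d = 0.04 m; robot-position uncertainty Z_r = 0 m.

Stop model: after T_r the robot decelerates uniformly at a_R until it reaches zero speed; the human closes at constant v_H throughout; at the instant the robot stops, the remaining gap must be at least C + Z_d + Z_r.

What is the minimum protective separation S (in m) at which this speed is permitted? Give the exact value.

S_min = 13/5 m = 2.6000 m

stop time T_s = (7/5)/(6/5) = 1.1667 s
reaction-phase robot travel = 1.4000·0.3000 = 0.4200 m
braking distance = 1.4000²/(2·1.2000) = 0.8167 m
human closes 0.8000·1.4667 = 1.1733 m
C+Z_d+Z_r = 0.1500+0.0400+0.0000 = 0.1900 m
S_min ≈ 0.4200+0.8167+1.1733+0.1900  ⇒  S_min = 13/5 m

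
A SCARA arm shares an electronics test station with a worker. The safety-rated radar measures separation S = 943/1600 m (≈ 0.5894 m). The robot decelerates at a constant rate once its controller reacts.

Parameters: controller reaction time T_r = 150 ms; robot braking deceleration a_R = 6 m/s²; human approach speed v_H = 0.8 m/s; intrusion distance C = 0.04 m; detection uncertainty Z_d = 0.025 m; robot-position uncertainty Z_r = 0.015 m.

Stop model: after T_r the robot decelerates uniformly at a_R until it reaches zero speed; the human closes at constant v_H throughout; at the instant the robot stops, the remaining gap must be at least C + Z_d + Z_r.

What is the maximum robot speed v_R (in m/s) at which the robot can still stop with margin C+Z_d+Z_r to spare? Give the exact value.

v_R_max = 21/20 m/s = 1.0500 m/s

quadratic (1/12)·v² + (17/60)·v + (-623/1600) = 0
  disc = (17/60)² − 4·(1/12)·(-623/1600) = 121/576 ; √disc = 11/24
  v_R = (−(17/60) + 11/24) / (2·(1/12)) = 21/20 m/s
check:
stop time T_s = (21/20)/6 = 0.1750 s
robot in T_r: 1.0500·0.1500 = 0.1575 m
robot covers 1.0500·0.1750 − ½·6.0000·0.1750² = 0.0919 m while stopping
person approaches 0.8000·(0.1500+0.1750) = 0.2600 m
C+Z_d+Z_r = 0.0400+0.0250+0.0150 = 0.0800 m
sum ≈ 0.1575+0.0919+0.2600+0.0800 ≈ 0.5894 m = S ✓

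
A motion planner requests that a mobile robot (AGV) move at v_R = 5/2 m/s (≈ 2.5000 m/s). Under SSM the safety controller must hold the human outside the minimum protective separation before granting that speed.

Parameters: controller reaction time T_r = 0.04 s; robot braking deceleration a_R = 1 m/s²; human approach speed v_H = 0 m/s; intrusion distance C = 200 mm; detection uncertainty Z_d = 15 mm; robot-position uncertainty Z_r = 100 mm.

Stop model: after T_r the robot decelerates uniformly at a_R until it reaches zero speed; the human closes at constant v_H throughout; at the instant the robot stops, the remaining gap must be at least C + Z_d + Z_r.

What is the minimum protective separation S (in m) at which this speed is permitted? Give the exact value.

S_min = 177/50 m = 3.5400 m

braking lasts T_s = (5/2)/1 = 2.5000 s
reaction-phase robot travel = 2.5000·0.0400 = 0.1000 m
braking distance = 2.5000²/(2·1.0000) = 3.1250 m
human closes 0.0000·2.5400 = 0.0000 m
C+Z_d+Z_r = 0.2000+0.0150+0.1000 = 0.3150 m
S_min ≈ 0.1000+3.1250+0.0000+0.3150  ⇒  S_min = 177/50 m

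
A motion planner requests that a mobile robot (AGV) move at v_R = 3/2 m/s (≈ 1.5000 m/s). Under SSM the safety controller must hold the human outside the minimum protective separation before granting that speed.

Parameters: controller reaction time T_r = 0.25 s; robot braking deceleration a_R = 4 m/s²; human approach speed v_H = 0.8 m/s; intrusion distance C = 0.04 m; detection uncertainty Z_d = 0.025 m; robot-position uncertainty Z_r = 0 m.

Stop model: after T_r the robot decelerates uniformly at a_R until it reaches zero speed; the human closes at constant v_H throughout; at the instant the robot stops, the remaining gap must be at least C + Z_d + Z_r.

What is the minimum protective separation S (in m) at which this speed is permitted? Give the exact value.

S_min = 977/800 m = 1.2212 m

stop time T_s = (3/2)/4 = 0.3750 s
reaction-phase robot travel = 1.5000·0.2500 = 0.3750 m
robot under decel: 1.5000²/(2·4.0000) = 0.2812 m
human over T_r+T_s: 0.8000·(0.2500+0.3750) = 0.5000 m
residual clearance needed = 0.0400+0.0250+0.0000 = 0.0650 m
S_min ≈ 0.3750+0.2812+0.5000+0.0650  ⇒  S_min = 977/800 m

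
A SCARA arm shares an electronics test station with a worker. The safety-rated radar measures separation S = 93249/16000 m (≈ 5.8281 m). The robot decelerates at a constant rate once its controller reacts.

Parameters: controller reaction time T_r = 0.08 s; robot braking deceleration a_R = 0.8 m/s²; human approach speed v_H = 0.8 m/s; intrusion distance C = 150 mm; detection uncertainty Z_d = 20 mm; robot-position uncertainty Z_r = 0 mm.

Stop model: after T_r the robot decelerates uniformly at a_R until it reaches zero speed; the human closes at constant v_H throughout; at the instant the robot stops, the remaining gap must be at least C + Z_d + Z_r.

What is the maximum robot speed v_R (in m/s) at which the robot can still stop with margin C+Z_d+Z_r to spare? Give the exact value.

v_R_max = 9/4 m/s = 2.2500 m/s

collect terms ⇒ (5/8)·v_R² + (27/25)·v_R + (-17901/3200) = 0
  disc = (27/25)² − 4·(5/8)·(-17901/3200) = 2424249/160000 ; √disc = 1557/400
  v_R = (−(27/25) + 1557/400) / (2·(5/8)) = 9/4 m/s
check:
stop time T_s = (9/4)/(4/5) = 2.8125 s
robot in T_r: 2.2500·0.0800 = 0.1800 m
robot covers 2.2500·2.8125 − ½·0.8000·2.8125² = 3.1641 m while stopping
person approaches 0.8000·(0.0800+2.8125) = 2.3140 m
margins: 0.1500+0.0200+0.0000 = 0.1700 m
sum ≈ 0.1800+3.1641+2.3140+0.1700 ≈ 5.8281 m = S ✓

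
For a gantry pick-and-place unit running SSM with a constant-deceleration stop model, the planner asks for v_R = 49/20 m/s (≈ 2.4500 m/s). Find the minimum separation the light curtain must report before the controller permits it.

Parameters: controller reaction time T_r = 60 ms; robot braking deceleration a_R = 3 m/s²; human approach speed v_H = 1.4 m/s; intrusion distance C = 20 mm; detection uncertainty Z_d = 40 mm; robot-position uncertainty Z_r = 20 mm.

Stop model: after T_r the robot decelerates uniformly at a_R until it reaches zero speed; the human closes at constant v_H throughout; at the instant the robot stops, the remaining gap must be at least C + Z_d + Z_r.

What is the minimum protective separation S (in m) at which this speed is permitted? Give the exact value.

braking lasts T_s = (49/20)/3 = 0.8167 s
robot in T_r: 2.4500·0.0600 = 0.1470 m
braking distance = 2.4500²/(2·3.0000) = 1.0004 m
person approaches 1.4000·(0.0600+0.8167) = 1.2273 m
margins: 0.0200+0.0400+0.0200 = 0.0800 m
S_min ≈ 0.1470+1.0004+1.2273+0.0800  ⇒  S_min = 9819/4000 m

S_min = 9819/4000 m = 2.4548 m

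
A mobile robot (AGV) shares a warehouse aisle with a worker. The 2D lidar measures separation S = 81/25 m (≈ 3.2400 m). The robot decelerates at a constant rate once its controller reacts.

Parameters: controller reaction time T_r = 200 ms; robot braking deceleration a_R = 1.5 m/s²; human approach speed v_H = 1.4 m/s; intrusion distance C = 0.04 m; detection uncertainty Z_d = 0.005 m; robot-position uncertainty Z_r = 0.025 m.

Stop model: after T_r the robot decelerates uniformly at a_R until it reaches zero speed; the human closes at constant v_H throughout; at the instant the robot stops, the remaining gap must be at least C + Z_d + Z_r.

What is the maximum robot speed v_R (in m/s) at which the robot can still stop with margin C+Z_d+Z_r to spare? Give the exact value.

collect terms ⇒ (1/3)·v_R² + (17/15)·v_R + (-289/100) = 0
  disc = (17/15)² − 4·(1/3)·(-289/100) = 1156/225 ; √disc = 34/15
  v_R = (−(17/15) + 34/15) / (2·(1/3)) = 17/10 m/s
check:
T_s = v_R/a_R = (17/10)/(3/2) = 1.1333 s
reaction-phase robot travel = 1.7000·0.2000 = 0.3400 m
braking distance = 1.7000²/(2·1.5000) = 0.9633 m
person approaches 1.4000·(0.2000+1.1333) = 1.8667 m
C+Z_d+Z_r = 0.0400+0.0050+0.0250 = 0.0700 m
sum ≈ 0.3400+0.9633+1.8667+0.0700 ≈ 3.2400 m = S ✓

v_R_max = 17/10 m/s = 1.7000 m/s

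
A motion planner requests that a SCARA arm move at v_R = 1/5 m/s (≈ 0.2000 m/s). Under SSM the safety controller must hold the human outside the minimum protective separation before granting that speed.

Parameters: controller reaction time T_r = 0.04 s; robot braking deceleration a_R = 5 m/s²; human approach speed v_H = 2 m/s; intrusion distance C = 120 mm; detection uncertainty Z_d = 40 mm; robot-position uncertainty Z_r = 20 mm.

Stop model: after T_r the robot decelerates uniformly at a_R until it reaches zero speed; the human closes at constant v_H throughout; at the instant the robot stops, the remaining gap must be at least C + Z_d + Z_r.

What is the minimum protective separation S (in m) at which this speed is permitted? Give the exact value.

S_min = 44/125 m = 0.3520 m

stop time T_s = (1/5)/5 = 0.0400 s
reaction-phase robot travel = 0.2000·0.0400 = 0.0080 m
robot under decel: 0.2000²/(2·5.0000) = 0.0040 m
human closes 2.0000·0.0800 = 0.1600 m
C+Z_d+Z_r = 0.1200+0.0400+0.0200 = 0.1800 m
S_min ≈ 0.0080+0.0040+0.1600+0.1800  ⇒  S_min = 44/125 m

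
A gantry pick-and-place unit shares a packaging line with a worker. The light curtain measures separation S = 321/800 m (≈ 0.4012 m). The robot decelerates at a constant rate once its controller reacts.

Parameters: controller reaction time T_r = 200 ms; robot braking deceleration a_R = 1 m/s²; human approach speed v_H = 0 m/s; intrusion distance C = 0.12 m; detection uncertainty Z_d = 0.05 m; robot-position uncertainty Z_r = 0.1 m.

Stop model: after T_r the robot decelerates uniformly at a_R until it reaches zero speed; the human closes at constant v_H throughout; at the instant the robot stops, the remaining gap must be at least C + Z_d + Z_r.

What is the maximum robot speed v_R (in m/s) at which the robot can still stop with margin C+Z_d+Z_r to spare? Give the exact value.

v_R_max = 7/20 m/s = 0.3500 m/s

collect terms ⇒ (1/2)·v_R² + (1/5)·v_R + (-21/160) = 0
  disc = (1/5)² − 4·(1/2)·(-21/160) = 121/400 ; √disc = 11/20
  v_R = (−(1/5) + 11/20) / (2·(1/2)) = 7/20 m/s
check:
stop time T_s = (7/20)/1 = 0.3500 s
reaction-phase robot travel = 0.3500·0.2000 = 0.0700 m
robot covers 0.3500·0.3500 − ½·1.0000·0.3500² = 0.0612 m while stopping
human closes 0.0000·0.5500 = 0.0000 m
C+Z_d+Z_r = 0.1200+0.0500+0.1000 = 0.2700 m
sum ≈ 0.0700+0.0612+0.0000+0.2700 ≈ 0.4012 m = S ✓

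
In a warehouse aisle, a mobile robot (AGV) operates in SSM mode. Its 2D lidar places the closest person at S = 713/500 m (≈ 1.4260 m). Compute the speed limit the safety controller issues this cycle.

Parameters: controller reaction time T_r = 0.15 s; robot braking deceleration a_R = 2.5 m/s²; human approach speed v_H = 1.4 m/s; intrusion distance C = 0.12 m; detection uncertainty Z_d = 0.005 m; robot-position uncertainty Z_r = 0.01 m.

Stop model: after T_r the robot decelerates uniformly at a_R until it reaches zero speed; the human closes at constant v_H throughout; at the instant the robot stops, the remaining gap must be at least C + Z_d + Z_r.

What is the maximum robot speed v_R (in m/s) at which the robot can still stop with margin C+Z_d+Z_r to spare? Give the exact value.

v_R_max = 23/20 m/s = 1.1500 m/s

at the boundary: (1/5)·v² + (71/100)·v + (-1081/1000) = 0
  disc = (71/100)² − 4·(1/5)·(-1081/1000) = 13689/10000 ; √disc = 117/100
  v_R = (−(71/100) + 117/100) / (2·(1/5)) = 23/20 m/s
check:
T_s = v_R/a_R = (23/20)/(5/2) = 0.4600 s
reaction-phase robot travel = 1.1500·0.1500 = 0.1725 m
robot covers 1.1500·0.4600 − ½·2.5000·0.4600² = 0.2645 m while stopping
person approaches 1.4000·(0.1500+0.4600) = 0.8540 m
C+Z_d+Z_r = 0.1200+0.0050+0.0100 = 0.1350 m
sum ≈ 0.1725+0.2645+0.8540+0.1350 ≈ 1.4260 m = S ✓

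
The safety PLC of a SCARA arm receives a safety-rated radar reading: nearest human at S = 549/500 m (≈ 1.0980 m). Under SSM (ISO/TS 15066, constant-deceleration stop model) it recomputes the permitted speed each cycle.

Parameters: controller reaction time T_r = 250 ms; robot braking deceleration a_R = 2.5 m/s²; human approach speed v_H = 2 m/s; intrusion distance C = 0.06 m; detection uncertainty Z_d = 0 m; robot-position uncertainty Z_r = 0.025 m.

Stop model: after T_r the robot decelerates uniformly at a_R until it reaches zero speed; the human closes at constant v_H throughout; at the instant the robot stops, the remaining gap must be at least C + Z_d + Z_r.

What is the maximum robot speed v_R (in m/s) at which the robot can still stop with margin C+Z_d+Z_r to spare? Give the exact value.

v_R_max = 9/20 m/s = 0.4500 m/s

quadratic (1/5)·v² + (21/20)·v + (-513/1000) = 0
  disc = (21/20)² − 4·(1/5)·(-513/1000) = 15129/10000 ; √disc = 123/100
  v_R = (−(21/20) + 123/100) / (2·(1/5)) = 9/20 m/s
check:
stop time T_s = (9/20)/(5/2) = 0.1800 s
robot in T_r: 0.4500·0.2500 = 0.1125 m
robot covers 0.4500·0.1800 − ½·2.5000·0.1800² = 0.0405 m while stopping
human over T_r+T_s: 2.0000·(0.2500+0.1800) = 0.8600 m
residual clearance needed = 0.0600+0.0000+0.0250 = 0.0850 m
sum ≈ 0.1125+0.0405+0.8600+0.0850 ≈ 1.0980 m = S ✓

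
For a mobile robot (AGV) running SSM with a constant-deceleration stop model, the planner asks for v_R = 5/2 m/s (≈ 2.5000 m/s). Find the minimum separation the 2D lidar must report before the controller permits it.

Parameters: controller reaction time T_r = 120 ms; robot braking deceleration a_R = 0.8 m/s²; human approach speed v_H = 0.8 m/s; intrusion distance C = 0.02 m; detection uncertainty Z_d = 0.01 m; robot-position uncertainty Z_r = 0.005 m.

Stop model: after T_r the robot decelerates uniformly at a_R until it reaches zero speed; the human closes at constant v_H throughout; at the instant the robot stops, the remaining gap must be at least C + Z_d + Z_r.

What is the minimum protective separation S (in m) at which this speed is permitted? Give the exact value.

T_s = v_R/a_R = (5/2)/(4/5) = 3.1250 s
reaction-phase robot travel = 2.5000·0.1200 = 0.3000 m
robot under decel: 2.5000²/(2·0.8000) = 3.9062 m
person approaches 0.8000·(0.1200+3.1250) = 2.5960 m
margins: 0.0200+0.0100+0.0050 = 0.0350 m
S_min ≈ 0.3000+3.9062+2.5960+0.0350  ⇒  S_min = 27349/4000 m

S_min = 27349/4000 m = 6.8373 m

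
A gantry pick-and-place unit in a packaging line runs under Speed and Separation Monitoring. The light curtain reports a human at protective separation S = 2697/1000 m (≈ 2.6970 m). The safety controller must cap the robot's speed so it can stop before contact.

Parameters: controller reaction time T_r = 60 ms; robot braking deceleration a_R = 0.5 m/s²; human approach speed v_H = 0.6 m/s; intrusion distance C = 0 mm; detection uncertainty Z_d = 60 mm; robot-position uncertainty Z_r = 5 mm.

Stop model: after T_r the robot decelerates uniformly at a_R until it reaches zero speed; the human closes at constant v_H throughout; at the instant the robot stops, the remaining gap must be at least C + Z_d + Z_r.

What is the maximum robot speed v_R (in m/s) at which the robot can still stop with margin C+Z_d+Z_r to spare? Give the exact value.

v_R_max = 11/10 m/s = 1.1000 m/s

at the boundary: (1)·v² + (63/50)·v + (-649/250) = 0
  disc = (63/50)² − 4·(1)·(-649/250) = 29929/2500 ; √disc = 173/50
  v_R = (−(63/50) + 173/50) / (2·(1)) = 11/10 m/s
check:
stop time T_s = (11/10)/(1/2) = 2.2000 s
reaction-phase robot travel = 1.1000·0.0600 = 0.0660 m
robot under decel: 1.1000²/(2·0.5000) = 1.2100 m
person approaches 0.6000·(0.0600+2.2000) = 1.3560 m
C+Z_d+Z_r = 0.0000+0.0600+0.0050 = 0.0650 m
sum ≈ 0.0660+1.2100+1.3560+0.0650 ≈ 2.6970 m = S ✓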